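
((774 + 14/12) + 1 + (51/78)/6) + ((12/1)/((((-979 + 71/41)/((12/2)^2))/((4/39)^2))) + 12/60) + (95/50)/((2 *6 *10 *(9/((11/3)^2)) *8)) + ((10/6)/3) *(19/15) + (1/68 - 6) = 639187840059577/828830620800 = 771.19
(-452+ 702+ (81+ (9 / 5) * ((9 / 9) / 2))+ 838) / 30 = 11699 / 300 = 39.00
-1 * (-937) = 937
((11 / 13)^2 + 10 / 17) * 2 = 7494 / 2873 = 2.61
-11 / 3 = -3.67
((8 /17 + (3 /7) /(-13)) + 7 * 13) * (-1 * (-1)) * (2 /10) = 141454 /7735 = 18.29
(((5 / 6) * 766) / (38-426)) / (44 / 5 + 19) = -9575 / 161796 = -0.06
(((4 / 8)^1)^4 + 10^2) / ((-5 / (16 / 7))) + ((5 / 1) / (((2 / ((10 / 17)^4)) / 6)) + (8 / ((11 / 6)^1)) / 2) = -1342980691 / 32155585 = -41.77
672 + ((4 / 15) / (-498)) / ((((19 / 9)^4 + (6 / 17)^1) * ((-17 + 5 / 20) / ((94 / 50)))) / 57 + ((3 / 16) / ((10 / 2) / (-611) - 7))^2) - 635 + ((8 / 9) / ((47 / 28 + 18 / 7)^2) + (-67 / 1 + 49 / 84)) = -561842283795342251444518661 / 19131570300764746822465980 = -29.37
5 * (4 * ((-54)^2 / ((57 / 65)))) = 66505.26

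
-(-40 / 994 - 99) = 49223 / 497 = 99.04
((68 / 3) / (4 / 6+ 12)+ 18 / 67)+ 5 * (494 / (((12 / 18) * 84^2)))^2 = 14881910765 / 7042113792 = 2.11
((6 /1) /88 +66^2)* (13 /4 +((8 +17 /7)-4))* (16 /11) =7420251 /121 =61324.39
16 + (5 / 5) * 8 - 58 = -34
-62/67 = -0.93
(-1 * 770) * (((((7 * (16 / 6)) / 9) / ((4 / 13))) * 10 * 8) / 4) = -103807.41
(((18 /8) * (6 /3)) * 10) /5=9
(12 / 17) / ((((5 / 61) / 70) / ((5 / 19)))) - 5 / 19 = 158.37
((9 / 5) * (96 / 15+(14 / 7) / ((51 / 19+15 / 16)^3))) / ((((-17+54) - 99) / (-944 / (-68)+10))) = -8726809685216 / 1953754860075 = -4.47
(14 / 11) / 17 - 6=-1108 / 187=-5.93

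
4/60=1/15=0.07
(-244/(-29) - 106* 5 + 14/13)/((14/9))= -883044/2639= -334.61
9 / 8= 1.12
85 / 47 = 1.81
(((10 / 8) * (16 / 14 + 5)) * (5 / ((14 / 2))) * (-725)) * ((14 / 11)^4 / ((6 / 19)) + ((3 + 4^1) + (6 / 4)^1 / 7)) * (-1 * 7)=7439563810625 / 17217816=432085.22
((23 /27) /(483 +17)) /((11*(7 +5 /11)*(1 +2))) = 23 /3321000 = 0.00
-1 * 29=-29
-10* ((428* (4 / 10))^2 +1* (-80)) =-1461472 / 5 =-292294.40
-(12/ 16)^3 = -27/ 64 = -0.42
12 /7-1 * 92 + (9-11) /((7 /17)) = -666 /7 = -95.14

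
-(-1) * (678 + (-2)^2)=682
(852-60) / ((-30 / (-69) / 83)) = 755964 / 5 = 151192.80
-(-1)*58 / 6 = 29 / 3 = 9.67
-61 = -61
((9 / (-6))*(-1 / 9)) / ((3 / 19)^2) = 361 / 54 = 6.69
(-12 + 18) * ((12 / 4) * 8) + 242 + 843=1229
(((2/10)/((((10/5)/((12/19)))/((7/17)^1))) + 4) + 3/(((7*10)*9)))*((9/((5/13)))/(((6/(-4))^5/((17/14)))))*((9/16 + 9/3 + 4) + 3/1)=-600675179/3770550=-159.31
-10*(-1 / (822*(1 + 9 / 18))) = 10 / 1233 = 0.01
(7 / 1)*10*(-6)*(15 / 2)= -3150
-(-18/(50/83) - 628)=16447/25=657.88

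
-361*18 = -6498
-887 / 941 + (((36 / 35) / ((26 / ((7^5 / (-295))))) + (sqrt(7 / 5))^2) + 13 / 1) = 202152557 / 18043675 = 11.20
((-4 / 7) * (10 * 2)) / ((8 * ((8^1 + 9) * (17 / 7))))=-10 / 289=-0.03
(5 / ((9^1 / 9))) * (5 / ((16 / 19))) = 475 / 16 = 29.69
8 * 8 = 64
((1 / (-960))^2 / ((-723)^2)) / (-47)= -1 / 22642111180800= -0.00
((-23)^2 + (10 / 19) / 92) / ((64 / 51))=23579901 / 55936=421.55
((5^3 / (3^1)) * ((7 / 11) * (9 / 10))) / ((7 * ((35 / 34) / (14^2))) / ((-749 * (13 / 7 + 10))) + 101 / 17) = 317051700 / 78934273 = 4.02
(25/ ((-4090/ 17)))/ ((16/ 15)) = -1275/ 13088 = -0.10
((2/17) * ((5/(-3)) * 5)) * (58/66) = -1450/1683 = -0.86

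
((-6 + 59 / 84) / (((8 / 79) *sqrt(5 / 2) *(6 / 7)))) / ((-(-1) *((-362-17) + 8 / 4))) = 7031 *sqrt(10) / 217152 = 0.10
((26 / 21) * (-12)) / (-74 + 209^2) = -104 / 305249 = -0.00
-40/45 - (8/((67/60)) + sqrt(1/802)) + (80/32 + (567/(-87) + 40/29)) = -373907/34974 - sqrt(802)/802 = -10.73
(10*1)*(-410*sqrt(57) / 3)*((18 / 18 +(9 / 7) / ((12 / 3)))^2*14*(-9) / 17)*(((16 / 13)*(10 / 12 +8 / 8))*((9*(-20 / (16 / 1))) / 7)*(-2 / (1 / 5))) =6945963750*sqrt(57) / 10829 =4842633.33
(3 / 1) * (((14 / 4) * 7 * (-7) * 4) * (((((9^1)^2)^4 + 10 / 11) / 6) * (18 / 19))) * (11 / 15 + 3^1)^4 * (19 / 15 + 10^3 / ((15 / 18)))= -57562504150811281793024 / 17634375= -3264221394339821.05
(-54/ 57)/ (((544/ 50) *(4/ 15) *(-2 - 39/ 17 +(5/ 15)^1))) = 10125/ 122816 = 0.08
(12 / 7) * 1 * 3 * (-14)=-72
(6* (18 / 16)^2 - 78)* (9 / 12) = -52.80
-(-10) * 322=3220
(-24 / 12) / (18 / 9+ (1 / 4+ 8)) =-8 / 41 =-0.20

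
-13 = -13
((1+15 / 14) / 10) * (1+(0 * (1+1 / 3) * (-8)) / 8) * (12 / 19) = 87 / 665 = 0.13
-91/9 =-10.11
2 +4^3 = 66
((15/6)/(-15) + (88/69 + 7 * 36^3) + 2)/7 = 15023375/322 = 46656.44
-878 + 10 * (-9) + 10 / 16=-967.38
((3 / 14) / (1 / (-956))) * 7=-1434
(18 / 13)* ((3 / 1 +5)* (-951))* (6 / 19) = -821664 / 247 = -3326.57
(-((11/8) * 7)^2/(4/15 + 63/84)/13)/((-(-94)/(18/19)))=-800415/11330384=-0.07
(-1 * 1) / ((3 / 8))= -2.67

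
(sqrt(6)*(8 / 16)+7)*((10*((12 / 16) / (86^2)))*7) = 105*sqrt(6) / 29584+735 / 14792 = 0.06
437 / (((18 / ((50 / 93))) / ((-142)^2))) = 220291700 / 837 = 263192.00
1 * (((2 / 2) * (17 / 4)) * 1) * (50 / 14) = 425 / 28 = 15.18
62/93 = 2/3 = 0.67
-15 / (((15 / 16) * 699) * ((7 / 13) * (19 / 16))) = -3328 / 92967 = -0.04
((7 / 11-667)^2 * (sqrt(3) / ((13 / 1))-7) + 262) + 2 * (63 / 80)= -15042816297 / 4840 + 53728900 * sqrt(3) / 1573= -3048858.30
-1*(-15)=15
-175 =-175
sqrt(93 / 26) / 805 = sqrt(2418) / 20930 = 0.00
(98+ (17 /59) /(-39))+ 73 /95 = 21588668 /218595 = 98.76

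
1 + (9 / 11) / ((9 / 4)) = 15 / 11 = 1.36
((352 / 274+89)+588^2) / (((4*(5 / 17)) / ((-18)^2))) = 65241291969 / 685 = 95242762.00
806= 806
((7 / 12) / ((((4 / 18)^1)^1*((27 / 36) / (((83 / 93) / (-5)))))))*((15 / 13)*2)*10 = -5810 / 403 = -14.42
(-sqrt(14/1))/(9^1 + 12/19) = -19 * sqrt(14)/183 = -0.39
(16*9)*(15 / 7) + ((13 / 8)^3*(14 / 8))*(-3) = 4100721 / 14336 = 286.04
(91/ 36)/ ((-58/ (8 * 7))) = -637/ 261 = -2.44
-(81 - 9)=-72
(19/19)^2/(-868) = -1/868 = -0.00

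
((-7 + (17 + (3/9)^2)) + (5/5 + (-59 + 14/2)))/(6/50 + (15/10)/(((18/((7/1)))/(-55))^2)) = -220800/3706273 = -0.06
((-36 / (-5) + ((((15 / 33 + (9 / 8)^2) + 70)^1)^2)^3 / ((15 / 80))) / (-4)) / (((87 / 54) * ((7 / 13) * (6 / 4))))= -1076954089829719779314806393289 / 7722928506237091840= -139448926525.73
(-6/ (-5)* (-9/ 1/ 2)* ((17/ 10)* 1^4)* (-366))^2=7055496009/ 625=11288793.61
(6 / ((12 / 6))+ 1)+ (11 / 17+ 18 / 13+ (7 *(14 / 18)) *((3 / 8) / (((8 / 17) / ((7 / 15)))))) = 5127691 / 636480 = 8.06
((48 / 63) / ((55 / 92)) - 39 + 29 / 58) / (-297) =85991 / 686070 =0.13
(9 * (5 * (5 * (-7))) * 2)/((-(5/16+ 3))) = 50400/53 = 950.94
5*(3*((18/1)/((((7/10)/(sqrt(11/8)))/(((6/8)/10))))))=405*sqrt(22)/56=33.92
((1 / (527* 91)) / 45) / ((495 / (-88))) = -0.00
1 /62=0.02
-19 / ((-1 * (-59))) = -19 / 59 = -0.32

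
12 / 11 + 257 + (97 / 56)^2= 9006603 / 34496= 261.09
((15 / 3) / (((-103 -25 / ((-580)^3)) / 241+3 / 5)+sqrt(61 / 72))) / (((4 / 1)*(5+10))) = -457993782173611440 / 26026352065669583351+221106773164806400*sqrt(122) / 26026352065669583351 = 0.08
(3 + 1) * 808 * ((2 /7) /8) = 808 /7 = 115.43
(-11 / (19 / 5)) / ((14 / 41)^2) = -92455 / 3724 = -24.83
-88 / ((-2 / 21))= 924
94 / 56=47 / 28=1.68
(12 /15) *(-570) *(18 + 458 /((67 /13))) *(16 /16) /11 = -3264960 /737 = -4430.07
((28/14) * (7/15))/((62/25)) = 35/93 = 0.38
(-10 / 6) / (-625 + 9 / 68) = 340 / 127473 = 0.00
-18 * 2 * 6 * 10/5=-432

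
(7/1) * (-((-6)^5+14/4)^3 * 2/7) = 3756403003625/4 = 939100750906.25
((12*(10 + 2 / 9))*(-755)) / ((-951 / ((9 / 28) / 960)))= 3473 / 106512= 0.03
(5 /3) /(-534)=-5 /1602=-0.00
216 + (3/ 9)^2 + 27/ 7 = 219.97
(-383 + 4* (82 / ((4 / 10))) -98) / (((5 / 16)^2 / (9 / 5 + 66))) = 29419776 / 125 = 235358.21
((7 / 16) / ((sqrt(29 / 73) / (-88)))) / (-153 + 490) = -77 * sqrt(2117) / 19546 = -0.18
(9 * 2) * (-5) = -90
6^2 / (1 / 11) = 396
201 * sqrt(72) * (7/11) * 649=498078 * sqrt(2)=704388.66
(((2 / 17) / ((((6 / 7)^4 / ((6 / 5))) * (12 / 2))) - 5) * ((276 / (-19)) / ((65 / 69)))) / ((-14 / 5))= -144416471 / 5290740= -27.30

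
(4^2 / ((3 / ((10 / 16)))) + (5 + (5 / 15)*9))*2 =68 / 3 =22.67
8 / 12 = 2 / 3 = 0.67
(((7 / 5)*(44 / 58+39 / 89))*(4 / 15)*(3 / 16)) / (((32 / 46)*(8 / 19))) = 9449251 / 33036800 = 0.29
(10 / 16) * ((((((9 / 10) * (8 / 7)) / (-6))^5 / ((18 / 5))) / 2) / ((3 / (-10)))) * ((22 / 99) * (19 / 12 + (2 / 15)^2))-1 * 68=-6428676059 / 94539375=-68.00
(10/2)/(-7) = -5/7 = -0.71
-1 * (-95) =95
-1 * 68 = -68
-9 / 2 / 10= -9 / 20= -0.45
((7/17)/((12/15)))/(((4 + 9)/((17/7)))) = 5/52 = 0.10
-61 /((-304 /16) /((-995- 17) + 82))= -56730 /19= -2985.79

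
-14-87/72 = -365/24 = -15.21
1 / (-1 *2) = -1 / 2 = -0.50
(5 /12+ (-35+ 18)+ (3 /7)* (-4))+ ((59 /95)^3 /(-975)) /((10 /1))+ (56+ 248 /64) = 9731736358763 /234063375000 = 41.58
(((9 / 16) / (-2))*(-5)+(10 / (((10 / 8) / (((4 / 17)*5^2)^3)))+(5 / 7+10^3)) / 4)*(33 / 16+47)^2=446684319065875 / 281731072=1585498.95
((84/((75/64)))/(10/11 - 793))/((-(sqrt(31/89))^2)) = 1754368/6752575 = 0.26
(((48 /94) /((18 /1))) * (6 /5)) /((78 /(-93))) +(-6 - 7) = -39839 /3055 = -13.04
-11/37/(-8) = 11/296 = 0.04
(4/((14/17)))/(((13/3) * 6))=17/91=0.19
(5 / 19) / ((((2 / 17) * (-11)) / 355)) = -30175 / 418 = -72.19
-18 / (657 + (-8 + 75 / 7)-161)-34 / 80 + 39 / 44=0.43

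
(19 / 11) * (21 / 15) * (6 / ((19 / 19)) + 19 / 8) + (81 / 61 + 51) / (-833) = 64484309 / 3193960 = 20.19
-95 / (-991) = 95 / 991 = 0.10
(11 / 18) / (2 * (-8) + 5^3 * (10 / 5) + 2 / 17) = 187 / 71640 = 0.00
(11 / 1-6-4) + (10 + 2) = 13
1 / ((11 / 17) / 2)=34 / 11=3.09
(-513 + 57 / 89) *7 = -319200 / 89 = -3586.52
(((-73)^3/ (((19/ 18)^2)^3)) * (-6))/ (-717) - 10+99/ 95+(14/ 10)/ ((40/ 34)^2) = -53104031352710543/ 22487931118000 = -2361.45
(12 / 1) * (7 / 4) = 21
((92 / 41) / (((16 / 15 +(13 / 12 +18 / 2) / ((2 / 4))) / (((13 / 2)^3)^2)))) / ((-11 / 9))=-1152864765 / 176792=-6521.02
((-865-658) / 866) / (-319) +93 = 25693145 / 276254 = 93.01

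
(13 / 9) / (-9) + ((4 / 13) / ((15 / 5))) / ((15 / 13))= -29 / 405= -0.07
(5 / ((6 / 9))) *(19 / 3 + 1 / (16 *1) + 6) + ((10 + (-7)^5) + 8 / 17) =-9086737 / 544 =-16703.56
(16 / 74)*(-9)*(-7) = 504 / 37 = 13.62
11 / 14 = 0.79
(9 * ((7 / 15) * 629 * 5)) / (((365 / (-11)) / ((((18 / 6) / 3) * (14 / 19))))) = -2034186 / 6935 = -293.32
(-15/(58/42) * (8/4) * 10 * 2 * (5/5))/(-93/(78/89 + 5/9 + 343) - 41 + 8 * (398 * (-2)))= 3476214000/51279351587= 0.07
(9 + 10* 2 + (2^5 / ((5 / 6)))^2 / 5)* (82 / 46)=1660049 / 2875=577.41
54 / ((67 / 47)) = 2538 / 67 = 37.88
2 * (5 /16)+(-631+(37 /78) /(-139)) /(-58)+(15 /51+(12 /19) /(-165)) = 11.79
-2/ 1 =-2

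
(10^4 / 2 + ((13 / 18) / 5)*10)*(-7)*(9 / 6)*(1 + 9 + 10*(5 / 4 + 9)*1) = -23631825 / 4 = -5907956.25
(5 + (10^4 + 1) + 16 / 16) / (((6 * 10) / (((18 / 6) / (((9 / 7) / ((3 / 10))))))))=70049 / 600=116.75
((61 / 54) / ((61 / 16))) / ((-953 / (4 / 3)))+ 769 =59361385 / 77193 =769.00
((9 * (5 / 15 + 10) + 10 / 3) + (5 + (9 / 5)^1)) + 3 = 1592 / 15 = 106.13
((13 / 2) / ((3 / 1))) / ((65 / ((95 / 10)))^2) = 361 / 7800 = 0.05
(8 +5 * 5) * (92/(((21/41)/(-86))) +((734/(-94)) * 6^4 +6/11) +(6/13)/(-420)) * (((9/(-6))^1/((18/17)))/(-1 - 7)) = -613442398507/4105920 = -149404.37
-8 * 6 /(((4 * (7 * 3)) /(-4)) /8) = 128 /7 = 18.29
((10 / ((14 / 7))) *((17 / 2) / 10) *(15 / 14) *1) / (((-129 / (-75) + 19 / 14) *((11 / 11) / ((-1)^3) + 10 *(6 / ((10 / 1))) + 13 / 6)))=6375 / 30874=0.21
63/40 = 1.58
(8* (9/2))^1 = 36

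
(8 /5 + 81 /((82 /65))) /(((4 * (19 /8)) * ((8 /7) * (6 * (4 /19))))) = 188867 /39360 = 4.80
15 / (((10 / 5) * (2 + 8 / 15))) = 225 / 76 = 2.96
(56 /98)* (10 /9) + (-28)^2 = 49432 /63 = 784.63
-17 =-17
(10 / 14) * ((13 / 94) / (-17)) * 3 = -195 / 11186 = -0.02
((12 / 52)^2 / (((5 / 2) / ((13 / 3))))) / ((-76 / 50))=-15 / 247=-0.06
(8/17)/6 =4/51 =0.08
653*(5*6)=19590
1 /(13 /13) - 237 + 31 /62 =-471 /2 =-235.50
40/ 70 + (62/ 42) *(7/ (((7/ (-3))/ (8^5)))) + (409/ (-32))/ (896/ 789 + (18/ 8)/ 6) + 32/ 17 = -658656855579/ 4538660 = -145121.44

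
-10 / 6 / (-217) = 5 / 651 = 0.01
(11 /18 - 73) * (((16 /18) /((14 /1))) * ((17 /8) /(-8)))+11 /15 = 177283 /90720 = 1.95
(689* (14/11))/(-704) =-4823/3872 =-1.25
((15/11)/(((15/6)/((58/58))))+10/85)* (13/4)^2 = 5239/748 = 7.00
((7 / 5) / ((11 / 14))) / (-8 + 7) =-98 / 55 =-1.78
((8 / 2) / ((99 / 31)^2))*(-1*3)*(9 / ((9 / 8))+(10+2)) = -76880 / 3267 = -23.53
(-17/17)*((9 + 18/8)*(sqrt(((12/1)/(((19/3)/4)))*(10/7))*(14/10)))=-27*sqrt(1330)/19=-51.82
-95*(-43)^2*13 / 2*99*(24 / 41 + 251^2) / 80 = -89016509096.65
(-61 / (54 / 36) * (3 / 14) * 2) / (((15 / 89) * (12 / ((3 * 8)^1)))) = -21716 / 105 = -206.82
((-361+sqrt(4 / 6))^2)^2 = (1083 - sqrt(6))^4 / 81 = 16830432335.50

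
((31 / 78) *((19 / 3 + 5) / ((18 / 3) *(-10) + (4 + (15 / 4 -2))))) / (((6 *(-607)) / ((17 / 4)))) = 289 / 2982798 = 0.00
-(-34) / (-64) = -17 / 32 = -0.53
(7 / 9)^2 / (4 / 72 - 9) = -14 / 207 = -0.07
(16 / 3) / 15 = 16 / 45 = 0.36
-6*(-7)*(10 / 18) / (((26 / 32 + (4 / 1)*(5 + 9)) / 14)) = 15680 / 2727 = 5.75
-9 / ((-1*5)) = 9 / 5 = 1.80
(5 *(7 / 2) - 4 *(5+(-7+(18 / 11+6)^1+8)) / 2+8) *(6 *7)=-819 / 11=-74.45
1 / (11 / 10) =10 / 11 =0.91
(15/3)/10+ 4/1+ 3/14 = 33/7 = 4.71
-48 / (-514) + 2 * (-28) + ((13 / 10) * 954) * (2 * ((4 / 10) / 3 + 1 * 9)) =145194806 / 6425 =22598.41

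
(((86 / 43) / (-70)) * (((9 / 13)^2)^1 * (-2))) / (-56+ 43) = -162 / 76895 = -0.00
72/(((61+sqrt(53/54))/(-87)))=-20633616/200881+18792 * sqrt(318)/200881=-101.05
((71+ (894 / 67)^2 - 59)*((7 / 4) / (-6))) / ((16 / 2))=-124411 / 17956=-6.93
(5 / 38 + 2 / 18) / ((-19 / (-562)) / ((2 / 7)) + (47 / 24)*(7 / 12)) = 373168 / 1938475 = 0.19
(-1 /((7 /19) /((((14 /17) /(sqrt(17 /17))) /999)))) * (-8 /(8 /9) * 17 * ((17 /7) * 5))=3230 /777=4.16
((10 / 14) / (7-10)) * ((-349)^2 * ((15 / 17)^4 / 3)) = -3425653125 / 584647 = -5859.35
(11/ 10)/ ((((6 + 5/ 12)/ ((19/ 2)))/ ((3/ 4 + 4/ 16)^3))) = 57/ 35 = 1.63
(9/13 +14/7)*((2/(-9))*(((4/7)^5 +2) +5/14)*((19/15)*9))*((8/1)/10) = -6177356/468195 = -13.19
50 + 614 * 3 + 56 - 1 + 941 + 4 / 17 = 49100 / 17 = 2888.24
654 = 654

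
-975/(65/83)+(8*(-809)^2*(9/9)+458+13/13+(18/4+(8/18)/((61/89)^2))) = 350634347405/66978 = 5235067.45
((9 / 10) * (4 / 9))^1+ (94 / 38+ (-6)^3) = -20247 / 95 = -213.13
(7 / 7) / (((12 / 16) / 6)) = 8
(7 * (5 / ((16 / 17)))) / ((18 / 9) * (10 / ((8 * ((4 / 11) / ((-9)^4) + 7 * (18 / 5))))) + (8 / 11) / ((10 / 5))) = 29758694735 / 370382212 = 80.35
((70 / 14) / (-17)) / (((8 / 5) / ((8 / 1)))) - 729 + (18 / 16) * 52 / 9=-24615 / 34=-723.97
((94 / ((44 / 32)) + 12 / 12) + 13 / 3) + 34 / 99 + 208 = 27922 / 99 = 282.04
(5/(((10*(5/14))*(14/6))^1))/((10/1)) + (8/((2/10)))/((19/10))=20057/950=21.11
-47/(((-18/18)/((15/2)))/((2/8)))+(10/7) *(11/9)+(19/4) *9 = 66841/504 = 132.62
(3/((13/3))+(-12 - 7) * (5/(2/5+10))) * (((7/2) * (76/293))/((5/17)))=-992579/38090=-26.06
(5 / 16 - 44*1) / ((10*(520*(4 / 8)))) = -699 / 41600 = -0.02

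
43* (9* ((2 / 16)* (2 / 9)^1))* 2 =43 / 2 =21.50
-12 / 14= -6 / 7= -0.86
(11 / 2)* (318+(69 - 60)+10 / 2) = 1826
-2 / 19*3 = -6 / 19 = -0.32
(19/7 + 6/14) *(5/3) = 110/21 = 5.24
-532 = -532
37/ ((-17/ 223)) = -8251/ 17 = -485.35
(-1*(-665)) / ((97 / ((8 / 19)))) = 280 / 97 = 2.89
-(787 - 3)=-784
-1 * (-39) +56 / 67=2669 / 67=39.84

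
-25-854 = -879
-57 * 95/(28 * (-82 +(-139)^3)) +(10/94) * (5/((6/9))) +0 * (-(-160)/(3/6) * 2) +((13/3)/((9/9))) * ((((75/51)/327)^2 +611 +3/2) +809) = 2018614439769445364347/327663565642266588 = 6160.63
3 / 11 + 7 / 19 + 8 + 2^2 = 2642 / 209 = 12.64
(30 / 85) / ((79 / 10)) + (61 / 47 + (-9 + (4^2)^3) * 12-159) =3085754828 / 63121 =48886.34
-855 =-855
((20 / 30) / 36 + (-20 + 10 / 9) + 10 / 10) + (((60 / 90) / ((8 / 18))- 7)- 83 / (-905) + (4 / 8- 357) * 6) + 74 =-51027089 / 24435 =-2088.28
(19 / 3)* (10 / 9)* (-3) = -190 / 9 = -21.11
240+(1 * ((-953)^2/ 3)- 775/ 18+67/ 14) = 19085098/ 63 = 302938.06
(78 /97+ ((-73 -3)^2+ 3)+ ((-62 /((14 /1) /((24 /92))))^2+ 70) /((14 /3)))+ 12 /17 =1734137537018 /299206103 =5795.80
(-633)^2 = 400689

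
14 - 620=-606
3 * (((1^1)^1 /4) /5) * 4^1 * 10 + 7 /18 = 115 /18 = 6.39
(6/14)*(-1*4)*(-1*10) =120/7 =17.14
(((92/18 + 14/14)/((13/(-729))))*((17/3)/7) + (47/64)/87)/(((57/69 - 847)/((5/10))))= 3232877309/19722323712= 0.16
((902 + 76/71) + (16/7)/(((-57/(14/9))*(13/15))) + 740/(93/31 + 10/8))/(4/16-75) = -11560303592/802265139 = -14.41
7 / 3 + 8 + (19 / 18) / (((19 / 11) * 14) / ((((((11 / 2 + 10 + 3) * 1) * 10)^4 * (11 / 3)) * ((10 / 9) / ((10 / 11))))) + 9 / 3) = 899582053777727 / 84189654950526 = 10.69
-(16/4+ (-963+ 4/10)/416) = -3507/2080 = -1.69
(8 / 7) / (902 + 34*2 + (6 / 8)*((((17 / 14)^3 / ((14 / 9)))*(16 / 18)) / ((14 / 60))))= 76832 / 65432245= 0.00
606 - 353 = 253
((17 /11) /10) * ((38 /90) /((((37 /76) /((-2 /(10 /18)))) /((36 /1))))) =-883728 /50875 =-17.37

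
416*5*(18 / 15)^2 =14976 / 5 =2995.20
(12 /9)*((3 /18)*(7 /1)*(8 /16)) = 7 /9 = 0.78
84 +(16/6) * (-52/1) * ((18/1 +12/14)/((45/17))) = -284708/315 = -903.83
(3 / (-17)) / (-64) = 3 / 1088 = 0.00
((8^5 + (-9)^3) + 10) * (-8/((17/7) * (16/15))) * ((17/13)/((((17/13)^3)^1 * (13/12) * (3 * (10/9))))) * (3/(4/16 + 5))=-44996796/4913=-9158.72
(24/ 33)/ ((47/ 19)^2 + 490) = 2888/ 1970089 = 0.00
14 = 14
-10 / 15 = -2 / 3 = -0.67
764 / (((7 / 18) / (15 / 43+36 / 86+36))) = 21741912 / 301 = 72232.27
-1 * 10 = -10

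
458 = 458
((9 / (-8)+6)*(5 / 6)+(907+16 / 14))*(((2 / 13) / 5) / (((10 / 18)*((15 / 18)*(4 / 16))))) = 212193 / 875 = 242.51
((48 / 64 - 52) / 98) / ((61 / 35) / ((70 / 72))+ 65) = -5125 / 654568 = -0.01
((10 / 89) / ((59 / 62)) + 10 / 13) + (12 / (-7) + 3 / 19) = -6074631 / 9078979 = -0.67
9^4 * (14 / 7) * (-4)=-52488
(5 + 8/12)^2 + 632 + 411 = 9676/9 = 1075.11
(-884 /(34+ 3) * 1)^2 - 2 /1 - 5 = 771873 /1369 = 563.82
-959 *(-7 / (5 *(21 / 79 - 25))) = -530327 / 9770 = -54.28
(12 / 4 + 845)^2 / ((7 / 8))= 5752832 / 7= 821833.14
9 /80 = 0.11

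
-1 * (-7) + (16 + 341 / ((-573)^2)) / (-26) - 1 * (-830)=7139842093 / 8536554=836.38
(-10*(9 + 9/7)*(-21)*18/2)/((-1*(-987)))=6480/329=19.70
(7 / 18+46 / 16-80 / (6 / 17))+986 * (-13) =-938981 / 72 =-13041.40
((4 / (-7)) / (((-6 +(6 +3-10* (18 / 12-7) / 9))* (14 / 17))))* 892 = -136476 / 2009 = -67.93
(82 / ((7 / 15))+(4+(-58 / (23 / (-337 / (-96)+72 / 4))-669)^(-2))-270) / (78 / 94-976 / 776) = 1836936221923860040 / 8706883350091297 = 210.98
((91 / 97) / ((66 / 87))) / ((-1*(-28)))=377 / 8536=0.04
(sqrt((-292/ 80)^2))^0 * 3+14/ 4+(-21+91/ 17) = -311/ 34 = -9.15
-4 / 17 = -0.24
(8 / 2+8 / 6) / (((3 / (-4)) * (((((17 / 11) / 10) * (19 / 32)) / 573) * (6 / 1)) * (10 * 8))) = -92.51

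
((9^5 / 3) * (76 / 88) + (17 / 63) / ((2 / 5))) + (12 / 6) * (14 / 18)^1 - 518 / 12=23503813 / 1386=16958.02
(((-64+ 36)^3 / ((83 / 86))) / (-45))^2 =3564060688384 / 13950225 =255484.10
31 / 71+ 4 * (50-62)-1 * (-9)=-2738 / 71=-38.56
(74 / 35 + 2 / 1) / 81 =16 / 315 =0.05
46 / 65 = 0.71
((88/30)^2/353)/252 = 484/5003775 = 0.00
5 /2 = 2.50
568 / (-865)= -568 / 865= -0.66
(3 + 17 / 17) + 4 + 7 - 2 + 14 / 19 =261 / 19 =13.74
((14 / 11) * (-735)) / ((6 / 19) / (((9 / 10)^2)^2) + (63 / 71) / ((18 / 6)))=-30358206270 / 25218743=-1203.80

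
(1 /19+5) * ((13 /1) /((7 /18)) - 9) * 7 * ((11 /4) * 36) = 85536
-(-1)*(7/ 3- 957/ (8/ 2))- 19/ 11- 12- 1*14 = -34933/ 132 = -264.64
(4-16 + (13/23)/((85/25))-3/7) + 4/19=-626730/52003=-12.05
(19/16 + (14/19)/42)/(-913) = -1099/832656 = -0.00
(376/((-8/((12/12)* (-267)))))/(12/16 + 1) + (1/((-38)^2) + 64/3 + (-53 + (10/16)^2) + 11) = 3469347877/485184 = 7150.58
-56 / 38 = -1.47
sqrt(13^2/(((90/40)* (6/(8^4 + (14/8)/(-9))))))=13* sqrt(884694)/54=226.44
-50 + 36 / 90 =-49.60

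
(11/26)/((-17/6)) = -33/221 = -0.15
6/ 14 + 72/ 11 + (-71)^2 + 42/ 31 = 5049.33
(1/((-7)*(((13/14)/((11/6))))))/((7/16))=-176/273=-0.64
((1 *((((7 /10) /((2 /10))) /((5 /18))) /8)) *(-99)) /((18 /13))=-9009 /80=-112.61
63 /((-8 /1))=-63 /8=-7.88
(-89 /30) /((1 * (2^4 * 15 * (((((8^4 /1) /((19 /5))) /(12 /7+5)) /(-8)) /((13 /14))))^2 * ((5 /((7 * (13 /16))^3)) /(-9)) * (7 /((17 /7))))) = 447979981345741 /35356170780672000000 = 0.00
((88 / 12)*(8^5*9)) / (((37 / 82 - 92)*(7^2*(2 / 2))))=-177340416 / 367843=-482.11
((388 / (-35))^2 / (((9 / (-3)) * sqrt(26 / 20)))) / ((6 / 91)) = -75272 * sqrt(130) / 1575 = -544.91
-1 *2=-2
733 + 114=847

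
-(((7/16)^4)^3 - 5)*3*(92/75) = 32369303972119817/1759218604441600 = 18.40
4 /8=1 /2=0.50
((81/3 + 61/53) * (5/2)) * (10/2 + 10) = 1055.66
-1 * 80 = -80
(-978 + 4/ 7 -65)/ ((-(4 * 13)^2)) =7297/ 18928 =0.39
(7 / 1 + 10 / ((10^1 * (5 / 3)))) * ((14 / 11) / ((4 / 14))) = 1862 / 55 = 33.85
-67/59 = -1.14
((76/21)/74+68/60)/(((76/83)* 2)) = 127073/196840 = 0.65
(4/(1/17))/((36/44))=748/9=83.11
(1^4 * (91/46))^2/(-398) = -8281/842168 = -0.01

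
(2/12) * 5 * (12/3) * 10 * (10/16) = 125/6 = 20.83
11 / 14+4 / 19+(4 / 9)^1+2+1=10631 / 2394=4.44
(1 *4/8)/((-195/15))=-1/26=-0.04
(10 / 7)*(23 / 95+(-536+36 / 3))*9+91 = -883523 / 133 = -6643.03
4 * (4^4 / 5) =1024 / 5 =204.80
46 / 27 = 1.70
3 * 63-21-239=-71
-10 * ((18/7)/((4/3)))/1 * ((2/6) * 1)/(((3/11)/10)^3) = -6655000/21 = -316904.76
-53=-53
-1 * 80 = -80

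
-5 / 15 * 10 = -10 / 3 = -3.33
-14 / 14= -1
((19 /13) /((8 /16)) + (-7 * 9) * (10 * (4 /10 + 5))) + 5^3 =-3274.08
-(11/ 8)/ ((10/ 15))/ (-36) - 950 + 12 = -180085/ 192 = -937.94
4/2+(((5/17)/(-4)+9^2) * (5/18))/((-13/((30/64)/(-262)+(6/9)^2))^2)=2386210397847947/1177756963209216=2.03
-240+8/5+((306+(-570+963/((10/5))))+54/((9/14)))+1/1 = 641/10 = 64.10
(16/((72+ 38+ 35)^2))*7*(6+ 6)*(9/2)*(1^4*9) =54432/21025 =2.59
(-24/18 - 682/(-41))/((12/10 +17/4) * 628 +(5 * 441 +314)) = 4705/1827042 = 0.00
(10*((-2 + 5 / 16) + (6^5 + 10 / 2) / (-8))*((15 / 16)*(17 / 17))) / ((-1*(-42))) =-55675 / 256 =-217.48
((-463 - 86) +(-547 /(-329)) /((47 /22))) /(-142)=8477153 /2195746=3.86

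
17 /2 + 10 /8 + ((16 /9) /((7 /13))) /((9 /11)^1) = 31265 /2268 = 13.79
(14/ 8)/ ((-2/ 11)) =-77/ 8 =-9.62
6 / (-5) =-6 / 5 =-1.20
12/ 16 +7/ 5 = 43/ 20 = 2.15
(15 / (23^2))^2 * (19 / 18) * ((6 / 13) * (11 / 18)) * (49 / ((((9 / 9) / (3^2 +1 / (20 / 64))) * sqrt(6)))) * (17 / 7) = 7585655 * sqrt(6) / 130965588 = 0.14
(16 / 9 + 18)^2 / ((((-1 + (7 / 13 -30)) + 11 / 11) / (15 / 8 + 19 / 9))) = -29553251 / 558414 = -52.92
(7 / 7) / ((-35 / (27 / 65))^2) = 729 / 5175625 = 0.00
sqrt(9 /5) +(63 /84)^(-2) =3* sqrt(5) /5 +16 /9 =3.12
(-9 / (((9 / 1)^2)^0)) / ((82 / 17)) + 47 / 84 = -4499 / 3444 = -1.31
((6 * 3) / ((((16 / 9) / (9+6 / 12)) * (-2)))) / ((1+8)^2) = -19 / 32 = -0.59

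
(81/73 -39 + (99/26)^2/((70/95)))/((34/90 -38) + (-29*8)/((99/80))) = 2076267105/25659676952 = 0.08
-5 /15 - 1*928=-2785 /3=-928.33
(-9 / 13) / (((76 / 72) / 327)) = -52974 / 247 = -214.47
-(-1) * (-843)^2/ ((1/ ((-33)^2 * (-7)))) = -5417277327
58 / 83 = 0.70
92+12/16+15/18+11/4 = 289/3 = 96.33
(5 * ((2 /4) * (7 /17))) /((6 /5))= 0.86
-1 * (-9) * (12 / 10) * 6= 324 / 5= 64.80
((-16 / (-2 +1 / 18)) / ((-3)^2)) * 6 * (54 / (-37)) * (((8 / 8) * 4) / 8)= -5184 / 1295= -4.00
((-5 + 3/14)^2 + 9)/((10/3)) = 18759/1960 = 9.57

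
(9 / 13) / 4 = 9 / 52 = 0.17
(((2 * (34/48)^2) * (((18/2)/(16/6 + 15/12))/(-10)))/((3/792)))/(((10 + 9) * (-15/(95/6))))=3.38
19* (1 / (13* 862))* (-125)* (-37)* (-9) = -70.58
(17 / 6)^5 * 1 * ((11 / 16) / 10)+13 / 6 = 14.72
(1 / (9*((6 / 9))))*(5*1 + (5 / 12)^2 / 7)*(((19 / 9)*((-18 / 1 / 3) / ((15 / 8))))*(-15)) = 84.86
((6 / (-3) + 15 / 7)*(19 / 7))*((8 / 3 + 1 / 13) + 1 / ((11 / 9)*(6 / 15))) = 11153 / 6006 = 1.86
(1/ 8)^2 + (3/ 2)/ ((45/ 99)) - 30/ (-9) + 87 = 89903/ 960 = 93.65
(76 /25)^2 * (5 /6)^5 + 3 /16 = 15169 /3888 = 3.90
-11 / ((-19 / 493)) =285.42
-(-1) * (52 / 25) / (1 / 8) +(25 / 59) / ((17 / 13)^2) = 7198841 / 426275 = 16.89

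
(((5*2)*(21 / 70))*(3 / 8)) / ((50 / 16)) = 9 / 25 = 0.36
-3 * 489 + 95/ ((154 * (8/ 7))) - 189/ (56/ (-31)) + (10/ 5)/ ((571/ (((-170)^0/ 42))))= -2874038677/ 2110416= -1361.84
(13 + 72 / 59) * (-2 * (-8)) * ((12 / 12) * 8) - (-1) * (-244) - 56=89692 / 59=1520.20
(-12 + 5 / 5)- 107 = -118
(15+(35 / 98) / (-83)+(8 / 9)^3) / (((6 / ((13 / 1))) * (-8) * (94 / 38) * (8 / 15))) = -16422744715 / 5096141568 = -3.22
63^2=3969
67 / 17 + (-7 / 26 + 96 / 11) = 60285 / 4862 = 12.40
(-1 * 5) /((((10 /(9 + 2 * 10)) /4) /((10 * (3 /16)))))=-435 /4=-108.75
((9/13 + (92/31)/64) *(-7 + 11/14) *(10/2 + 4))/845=-3729429/76279840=-0.05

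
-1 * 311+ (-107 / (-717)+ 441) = 93317 / 717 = 130.15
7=7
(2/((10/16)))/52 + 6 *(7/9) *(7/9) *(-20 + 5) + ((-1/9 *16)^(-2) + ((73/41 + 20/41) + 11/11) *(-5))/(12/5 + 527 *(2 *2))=-54.39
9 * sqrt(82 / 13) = 9 * sqrt(1066) / 13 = 22.60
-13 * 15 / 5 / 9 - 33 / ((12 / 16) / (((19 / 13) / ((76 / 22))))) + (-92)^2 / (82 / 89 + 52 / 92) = 672983027 / 118677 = 5670.71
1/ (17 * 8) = 1/ 136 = 0.01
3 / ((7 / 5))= 15 / 7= 2.14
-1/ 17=-0.06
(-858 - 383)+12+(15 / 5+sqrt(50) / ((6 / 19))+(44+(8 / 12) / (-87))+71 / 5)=-1523989 / 1305+95 * sqrt(2) / 6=-1145.42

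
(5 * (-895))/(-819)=4475/819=5.46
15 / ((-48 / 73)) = -365 / 16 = -22.81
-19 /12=-1.58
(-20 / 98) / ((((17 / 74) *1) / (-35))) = 3700 / 119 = 31.09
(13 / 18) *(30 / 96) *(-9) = -65 / 32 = -2.03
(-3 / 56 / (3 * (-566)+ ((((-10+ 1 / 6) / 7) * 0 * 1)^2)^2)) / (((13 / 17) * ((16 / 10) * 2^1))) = 0.00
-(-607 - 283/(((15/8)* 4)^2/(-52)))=345.38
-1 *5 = -5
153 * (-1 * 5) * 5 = -3825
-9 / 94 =-0.10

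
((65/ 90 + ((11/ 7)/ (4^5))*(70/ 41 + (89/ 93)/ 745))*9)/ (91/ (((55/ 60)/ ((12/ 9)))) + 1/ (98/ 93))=3409398346739/ 69672564400640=0.05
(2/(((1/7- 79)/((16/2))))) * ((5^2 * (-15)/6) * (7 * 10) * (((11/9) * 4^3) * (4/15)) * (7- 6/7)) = 211904000/1863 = 113743.42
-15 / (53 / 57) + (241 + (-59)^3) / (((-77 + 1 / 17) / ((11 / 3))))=9310861 / 954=9759.81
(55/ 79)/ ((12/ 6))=55/ 158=0.35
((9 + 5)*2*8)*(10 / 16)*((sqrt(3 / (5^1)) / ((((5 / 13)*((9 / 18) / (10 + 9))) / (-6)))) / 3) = -27664*sqrt(15) / 5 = -21428.44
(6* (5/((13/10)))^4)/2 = 18750000/28561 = 656.49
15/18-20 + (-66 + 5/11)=-5591/66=-84.71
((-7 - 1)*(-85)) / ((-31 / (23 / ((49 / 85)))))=-1329400 / 1519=-875.18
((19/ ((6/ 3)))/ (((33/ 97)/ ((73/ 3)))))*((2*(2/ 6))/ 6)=134539/ 1782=75.50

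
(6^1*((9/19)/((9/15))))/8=45/76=0.59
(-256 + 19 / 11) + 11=-2676 / 11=-243.27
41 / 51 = 0.80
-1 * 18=-18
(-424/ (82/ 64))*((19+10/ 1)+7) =-488448/ 41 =-11913.37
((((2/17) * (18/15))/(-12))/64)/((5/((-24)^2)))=-9/425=-0.02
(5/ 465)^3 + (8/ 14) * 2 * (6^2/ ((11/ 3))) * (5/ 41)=3474825397/ 2539355049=1.37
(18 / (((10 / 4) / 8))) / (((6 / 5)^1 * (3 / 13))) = 208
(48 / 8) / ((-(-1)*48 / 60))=15 / 2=7.50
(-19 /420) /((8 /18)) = -57 /560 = -0.10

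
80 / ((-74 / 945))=-37800 / 37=-1021.62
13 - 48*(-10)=493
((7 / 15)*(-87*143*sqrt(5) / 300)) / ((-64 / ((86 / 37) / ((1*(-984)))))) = -1248247*sqrt(5) / 1747584000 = -0.00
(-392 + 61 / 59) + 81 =-18288 / 59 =-309.97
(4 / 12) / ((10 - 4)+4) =1 / 30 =0.03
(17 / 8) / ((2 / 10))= 85 / 8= 10.62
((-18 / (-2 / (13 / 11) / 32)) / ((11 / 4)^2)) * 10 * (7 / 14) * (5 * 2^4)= 23961600 / 1331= 18002.70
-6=-6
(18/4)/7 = 9/14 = 0.64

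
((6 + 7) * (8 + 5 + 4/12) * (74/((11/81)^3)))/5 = 1363323312/1331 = 1024284.98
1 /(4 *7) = 1 /28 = 0.04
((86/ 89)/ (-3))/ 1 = -86/ 267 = -0.32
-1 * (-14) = 14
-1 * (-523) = 523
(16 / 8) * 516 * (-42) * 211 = -9145584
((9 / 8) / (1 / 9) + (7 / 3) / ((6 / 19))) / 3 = 1261 / 216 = 5.84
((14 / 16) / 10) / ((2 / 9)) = 63 / 160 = 0.39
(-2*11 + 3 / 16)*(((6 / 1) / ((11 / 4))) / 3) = -349 / 22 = -15.86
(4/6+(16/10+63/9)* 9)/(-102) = -0.77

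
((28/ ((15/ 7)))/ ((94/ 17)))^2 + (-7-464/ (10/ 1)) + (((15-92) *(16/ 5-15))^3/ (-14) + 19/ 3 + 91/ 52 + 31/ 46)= -12249730779336491/ 228631500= -53578491.06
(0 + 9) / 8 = 9 / 8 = 1.12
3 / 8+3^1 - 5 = -13 / 8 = -1.62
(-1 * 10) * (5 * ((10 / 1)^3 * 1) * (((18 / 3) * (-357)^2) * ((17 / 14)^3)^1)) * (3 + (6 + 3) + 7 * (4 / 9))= -7241270700000 / 7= -1034467242857.14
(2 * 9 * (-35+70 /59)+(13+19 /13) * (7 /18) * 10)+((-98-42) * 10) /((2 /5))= -27973750 /6903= -4052.40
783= 783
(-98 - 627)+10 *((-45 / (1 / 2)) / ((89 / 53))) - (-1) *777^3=41749559312 / 89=469096172.04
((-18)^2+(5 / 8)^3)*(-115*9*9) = -1546411095 / 512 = -3020334.17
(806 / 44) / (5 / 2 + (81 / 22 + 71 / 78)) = 15717 / 6085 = 2.58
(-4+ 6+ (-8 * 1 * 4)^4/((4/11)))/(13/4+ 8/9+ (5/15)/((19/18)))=1972372824/3047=647316.32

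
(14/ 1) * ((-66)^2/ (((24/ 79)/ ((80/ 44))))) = 364980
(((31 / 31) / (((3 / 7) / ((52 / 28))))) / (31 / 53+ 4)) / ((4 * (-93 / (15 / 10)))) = -689 / 180792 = -0.00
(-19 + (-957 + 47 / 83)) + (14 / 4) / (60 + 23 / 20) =-99009493 / 101509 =-975.38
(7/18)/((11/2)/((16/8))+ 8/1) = 14/387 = 0.04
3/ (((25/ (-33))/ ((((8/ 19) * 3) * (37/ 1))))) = -87912/ 475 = -185.08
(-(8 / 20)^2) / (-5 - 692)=0.00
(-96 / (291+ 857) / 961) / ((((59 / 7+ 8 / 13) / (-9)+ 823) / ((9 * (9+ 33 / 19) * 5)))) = -12888720 / 251990395733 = -0.00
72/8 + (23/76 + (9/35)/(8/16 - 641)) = 10565659/1135820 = 9.30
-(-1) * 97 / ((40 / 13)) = 1261 / 40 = 31.52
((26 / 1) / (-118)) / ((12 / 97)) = -1261 / 708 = -1.78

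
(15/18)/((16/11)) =55/96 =0.57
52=52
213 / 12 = 71 / 4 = 17.75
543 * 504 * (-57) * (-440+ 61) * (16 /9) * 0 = 0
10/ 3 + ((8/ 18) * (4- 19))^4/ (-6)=-79190/ 243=-325.88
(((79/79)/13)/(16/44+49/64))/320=11/51675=0.00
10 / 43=0.23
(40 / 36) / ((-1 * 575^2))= -2 / 595125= -0.00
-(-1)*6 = 6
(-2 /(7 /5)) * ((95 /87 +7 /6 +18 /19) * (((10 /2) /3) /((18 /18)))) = -88325 /11571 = -7.63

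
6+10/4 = 17/2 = 8.50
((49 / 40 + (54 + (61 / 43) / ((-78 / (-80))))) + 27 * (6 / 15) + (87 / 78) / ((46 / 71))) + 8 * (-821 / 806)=2920029431 / 47828040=61.05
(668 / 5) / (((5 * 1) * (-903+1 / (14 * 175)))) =-65464 / 2212349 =-0.03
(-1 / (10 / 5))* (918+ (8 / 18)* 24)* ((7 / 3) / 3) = -9751 / 27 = -361.15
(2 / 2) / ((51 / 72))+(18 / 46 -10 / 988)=346315 / 193154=1.79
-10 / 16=-5 / 8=-0.62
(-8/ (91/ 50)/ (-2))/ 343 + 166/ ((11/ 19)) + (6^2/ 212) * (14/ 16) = 41763583457/ 145577432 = 286.88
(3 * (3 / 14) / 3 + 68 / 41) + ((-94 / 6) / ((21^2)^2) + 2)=185280973 / 47842326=3.87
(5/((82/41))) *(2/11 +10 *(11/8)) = 3065/88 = 34.83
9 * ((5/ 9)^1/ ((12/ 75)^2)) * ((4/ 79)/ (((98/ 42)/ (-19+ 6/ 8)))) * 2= -684375/ 4424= -154.70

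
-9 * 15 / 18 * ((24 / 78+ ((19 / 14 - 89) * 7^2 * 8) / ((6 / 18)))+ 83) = 20082015 / 26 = 772385.19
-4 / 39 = -0.10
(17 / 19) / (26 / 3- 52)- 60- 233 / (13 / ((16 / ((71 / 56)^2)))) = -2968624811 / 12451270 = -238.42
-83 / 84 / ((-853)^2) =-83 / 61119156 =-0.00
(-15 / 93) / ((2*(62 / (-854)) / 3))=6405 / 1922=3.33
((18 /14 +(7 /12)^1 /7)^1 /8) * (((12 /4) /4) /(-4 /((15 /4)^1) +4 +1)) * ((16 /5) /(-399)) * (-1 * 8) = 115 /54929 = 0.00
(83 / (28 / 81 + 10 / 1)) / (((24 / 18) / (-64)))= -161352 / 419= -385.09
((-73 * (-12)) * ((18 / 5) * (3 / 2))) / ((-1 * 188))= -5913 / 235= -25.16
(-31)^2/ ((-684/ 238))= -114359/ 342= -334.38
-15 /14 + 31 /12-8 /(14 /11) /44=115 /84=1.37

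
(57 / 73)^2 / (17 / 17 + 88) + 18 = 8540307 / 474281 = 18.01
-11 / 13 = -0.85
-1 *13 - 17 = -30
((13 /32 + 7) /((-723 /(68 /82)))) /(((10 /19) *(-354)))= 25517 /559659840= 0.00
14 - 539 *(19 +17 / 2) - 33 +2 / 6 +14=-88963 / 6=-14827.17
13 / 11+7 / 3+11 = 479 / 33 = 14.52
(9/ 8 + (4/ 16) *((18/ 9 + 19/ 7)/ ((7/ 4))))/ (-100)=-141/ 7840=-0.02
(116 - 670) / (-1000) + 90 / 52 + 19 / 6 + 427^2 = 3555521803 / 19500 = 182334.45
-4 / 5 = -0.80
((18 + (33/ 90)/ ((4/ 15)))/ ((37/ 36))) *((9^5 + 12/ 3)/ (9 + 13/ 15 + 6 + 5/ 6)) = 411894675/ 6179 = 66660.41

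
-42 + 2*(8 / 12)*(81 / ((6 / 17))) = 264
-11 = -11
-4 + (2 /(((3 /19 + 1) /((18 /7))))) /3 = -194 /77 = -2.52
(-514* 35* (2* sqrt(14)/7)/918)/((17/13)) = -33410* sqrt(14)/7803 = -16.02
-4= -4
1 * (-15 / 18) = -5 / 6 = -0.83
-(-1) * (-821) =-821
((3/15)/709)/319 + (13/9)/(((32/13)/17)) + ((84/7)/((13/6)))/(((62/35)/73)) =31265945876509/131251554720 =238.21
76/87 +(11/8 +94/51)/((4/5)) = 77243/15776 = 4.90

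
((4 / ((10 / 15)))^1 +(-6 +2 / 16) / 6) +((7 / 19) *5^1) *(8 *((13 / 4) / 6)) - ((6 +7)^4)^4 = -202286649191686667711 / 304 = -665416609183179828.00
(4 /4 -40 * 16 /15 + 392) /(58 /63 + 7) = 22071 /499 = 44.23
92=92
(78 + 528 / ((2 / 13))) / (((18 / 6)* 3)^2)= 130 / 3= 43.33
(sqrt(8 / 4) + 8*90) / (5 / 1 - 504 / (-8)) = sqrt(2) / 68 + 180 / 17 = 10.61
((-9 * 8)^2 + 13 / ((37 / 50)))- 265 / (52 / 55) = 9468541 / 1924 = 4921.28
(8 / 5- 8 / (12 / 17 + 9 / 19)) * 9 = -29616 / 635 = -46.64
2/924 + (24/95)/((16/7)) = 2473/21945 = 0.11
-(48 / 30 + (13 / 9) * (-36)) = 252 / 5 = 50.40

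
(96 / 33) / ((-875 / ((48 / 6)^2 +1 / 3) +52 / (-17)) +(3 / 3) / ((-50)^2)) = -262480000 / 1503141409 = -0.17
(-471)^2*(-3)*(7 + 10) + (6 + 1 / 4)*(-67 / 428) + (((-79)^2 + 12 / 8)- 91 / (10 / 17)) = -96794803767 / 8560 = -11307804.18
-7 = -7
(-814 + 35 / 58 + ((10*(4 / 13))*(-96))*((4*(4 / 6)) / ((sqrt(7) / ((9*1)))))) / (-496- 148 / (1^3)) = 47177 / 37352 + 23040*sqrt(7) / 14651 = 5.42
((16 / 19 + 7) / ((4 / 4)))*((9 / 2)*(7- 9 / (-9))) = 5364 / 19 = 282.32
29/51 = 0.57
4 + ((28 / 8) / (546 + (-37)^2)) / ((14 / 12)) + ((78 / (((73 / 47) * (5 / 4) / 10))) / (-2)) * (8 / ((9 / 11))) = -822047563 / 419385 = -1960.13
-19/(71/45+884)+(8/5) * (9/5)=2847897/996275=2.86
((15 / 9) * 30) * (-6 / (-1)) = 300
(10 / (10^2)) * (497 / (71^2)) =7 / 710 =0.01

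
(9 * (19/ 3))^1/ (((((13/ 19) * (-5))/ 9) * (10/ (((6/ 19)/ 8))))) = -1539/ 2600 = -0.59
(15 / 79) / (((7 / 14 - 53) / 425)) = -850 / 553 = -1.54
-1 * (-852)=852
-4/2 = -2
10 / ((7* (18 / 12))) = 20 / 21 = 0.95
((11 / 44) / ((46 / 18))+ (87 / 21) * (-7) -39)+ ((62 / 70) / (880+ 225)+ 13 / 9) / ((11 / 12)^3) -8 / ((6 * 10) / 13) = -962688165077 / 14207493300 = -67.76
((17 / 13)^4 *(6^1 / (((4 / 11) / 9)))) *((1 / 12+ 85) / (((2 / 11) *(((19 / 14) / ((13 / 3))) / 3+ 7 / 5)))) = 135080.87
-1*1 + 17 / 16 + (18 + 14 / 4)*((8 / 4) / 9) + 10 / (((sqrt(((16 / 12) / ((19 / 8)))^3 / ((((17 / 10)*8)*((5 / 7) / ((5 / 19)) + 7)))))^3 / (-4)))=697 / 144 - 51861632913*sqrt(3990) / 4014080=-816101.24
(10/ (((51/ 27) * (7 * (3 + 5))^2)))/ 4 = 45/ 106624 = 0.00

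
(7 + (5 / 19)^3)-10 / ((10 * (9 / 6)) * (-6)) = 440101 / 61731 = 7.13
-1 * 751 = -751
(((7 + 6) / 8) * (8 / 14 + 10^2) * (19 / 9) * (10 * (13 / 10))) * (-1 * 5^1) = -1412840 / 63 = -22426.03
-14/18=-7/9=-0.78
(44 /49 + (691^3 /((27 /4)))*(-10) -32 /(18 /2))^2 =238924531620559244.75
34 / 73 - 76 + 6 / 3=-5368 / 73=-73.53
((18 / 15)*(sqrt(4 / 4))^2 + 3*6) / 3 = 32 / 5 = 6.40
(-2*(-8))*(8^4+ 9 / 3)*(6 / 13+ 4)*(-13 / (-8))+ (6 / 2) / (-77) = 36612265 / 77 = 475483.96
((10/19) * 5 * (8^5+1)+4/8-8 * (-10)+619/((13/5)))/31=42757077/15314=2792.03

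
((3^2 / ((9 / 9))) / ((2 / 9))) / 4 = 81 / 8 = 10.12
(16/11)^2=256/121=2.12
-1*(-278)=278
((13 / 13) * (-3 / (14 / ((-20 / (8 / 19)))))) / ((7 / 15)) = 4275 / 196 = 21.81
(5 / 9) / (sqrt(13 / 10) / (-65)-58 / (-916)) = 2622050 * sqrt(130) / 11355687 + 107916250 / 11355687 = 12.14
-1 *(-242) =242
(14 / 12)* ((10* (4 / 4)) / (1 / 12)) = 140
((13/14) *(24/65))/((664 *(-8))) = -3/46480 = -0.00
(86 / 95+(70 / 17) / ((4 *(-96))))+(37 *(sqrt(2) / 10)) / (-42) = 277379 / 310080 - 37 *sqrt(2) / 420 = 0.77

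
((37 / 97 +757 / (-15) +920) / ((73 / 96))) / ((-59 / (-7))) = 283522624 / 2088895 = 135.73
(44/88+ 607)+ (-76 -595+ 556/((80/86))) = 2671/5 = 534.20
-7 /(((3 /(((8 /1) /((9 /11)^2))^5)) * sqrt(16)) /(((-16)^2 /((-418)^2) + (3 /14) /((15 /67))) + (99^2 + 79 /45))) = -236878252991489899311104 /169928437782735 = -1393988293.44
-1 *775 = -775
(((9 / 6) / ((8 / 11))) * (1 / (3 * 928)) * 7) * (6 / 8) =231 / 59392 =0.00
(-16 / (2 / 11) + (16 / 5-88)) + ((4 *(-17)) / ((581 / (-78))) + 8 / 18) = -4267556 / 26145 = -163.23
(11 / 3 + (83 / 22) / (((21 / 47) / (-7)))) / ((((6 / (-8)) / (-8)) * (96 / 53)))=-193927 / 594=-326.48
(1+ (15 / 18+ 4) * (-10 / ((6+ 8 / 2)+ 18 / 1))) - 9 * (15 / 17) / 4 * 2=-4.70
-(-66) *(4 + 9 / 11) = 318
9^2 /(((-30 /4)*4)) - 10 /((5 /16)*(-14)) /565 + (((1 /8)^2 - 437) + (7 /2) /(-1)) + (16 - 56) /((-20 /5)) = -21929321 /50624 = -433.18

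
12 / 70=6 / 35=0.17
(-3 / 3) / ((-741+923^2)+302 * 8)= -1 / 853604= -0.00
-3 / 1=-3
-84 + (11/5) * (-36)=-816/5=-163.20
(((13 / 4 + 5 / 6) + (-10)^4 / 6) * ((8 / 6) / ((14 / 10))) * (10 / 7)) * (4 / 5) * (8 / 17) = 2138560 / 2499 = 855.77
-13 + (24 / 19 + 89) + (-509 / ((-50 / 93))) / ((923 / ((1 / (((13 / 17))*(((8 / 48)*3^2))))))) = 445459917 / 5699525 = 78.16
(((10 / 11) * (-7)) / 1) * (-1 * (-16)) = -1120 / 11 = -101.82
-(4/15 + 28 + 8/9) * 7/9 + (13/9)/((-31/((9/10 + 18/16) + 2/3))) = -2290229/100440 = -22.80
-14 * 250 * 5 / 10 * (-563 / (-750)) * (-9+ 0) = 11823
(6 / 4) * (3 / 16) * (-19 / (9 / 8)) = -4.75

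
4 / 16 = 1 / 4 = 0.25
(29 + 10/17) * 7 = 3521/17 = 207.12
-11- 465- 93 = -569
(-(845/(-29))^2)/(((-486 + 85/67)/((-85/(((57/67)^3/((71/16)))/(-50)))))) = 2170850479454271875/40465643874408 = 53646.75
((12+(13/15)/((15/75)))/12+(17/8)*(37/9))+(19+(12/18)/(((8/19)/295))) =35725/72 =496.18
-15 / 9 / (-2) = 5 / 6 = 0.83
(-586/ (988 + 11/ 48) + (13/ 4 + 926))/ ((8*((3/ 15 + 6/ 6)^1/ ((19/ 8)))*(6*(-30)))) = -1115954759/ 874321920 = -1.28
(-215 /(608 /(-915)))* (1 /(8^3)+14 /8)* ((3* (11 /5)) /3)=388217115 /311296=1247.10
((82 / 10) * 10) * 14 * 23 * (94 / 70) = 177284 / 5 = 35456.80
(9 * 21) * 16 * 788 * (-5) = -11914560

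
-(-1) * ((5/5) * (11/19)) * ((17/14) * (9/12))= 561/1064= 0.53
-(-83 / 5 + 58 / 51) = 3943 / 255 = 15.46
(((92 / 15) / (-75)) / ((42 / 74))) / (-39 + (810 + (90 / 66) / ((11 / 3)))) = -102971 / 551265750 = -0.00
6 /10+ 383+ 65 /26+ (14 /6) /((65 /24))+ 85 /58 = 146437 /377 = 388.43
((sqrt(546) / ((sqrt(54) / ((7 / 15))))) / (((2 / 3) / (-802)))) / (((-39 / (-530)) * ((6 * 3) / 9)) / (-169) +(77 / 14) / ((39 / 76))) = -276289 * sqrt(91) / 15823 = -166.57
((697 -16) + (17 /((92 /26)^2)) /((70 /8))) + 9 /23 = 12618833 /18515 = 681.55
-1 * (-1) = 1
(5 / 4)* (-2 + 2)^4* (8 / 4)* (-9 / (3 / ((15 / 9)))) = 0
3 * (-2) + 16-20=-10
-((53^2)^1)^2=-7890481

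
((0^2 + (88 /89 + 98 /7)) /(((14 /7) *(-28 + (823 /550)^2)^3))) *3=-18462987296875000000 /14038728500707175922093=-0.00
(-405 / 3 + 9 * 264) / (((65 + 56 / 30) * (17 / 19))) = 638685 / 17051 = 37.46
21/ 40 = 0.52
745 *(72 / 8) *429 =2876445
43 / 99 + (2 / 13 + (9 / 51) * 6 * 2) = 59201 / 21879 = 2.71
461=461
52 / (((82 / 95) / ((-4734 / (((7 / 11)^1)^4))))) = -171196920180 / 98441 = -1739081.48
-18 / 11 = -1.64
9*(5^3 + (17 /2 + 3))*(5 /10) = 2457 /4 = 614.25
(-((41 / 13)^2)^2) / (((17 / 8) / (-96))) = 2170184448 / 485537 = 4469.66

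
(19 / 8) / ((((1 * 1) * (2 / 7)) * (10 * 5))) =133 / 800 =0.17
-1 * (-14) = 14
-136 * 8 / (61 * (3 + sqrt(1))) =-272 / 61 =-4.46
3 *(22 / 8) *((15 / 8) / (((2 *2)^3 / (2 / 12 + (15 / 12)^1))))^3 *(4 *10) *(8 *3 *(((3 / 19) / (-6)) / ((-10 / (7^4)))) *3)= 437930695125 / 40802189312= 10.73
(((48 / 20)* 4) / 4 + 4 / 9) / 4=32 / 45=0.71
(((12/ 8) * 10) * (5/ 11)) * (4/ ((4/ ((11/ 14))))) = 75/ 14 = 5.36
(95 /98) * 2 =95 /49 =1.94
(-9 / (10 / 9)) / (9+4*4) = -81 / 250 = -0.32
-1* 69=-69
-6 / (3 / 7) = -14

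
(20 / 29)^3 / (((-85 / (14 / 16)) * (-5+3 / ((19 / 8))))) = 26600 / 29437523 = 0.00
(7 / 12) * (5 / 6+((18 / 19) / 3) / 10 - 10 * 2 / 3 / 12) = 3703 / 20520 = 0.18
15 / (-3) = -5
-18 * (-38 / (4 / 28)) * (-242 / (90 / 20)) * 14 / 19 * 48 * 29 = -264101376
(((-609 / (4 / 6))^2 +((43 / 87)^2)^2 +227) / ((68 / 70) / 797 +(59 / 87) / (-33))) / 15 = -2878584.73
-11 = -11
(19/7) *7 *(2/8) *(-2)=-19/2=-9.50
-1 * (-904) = 904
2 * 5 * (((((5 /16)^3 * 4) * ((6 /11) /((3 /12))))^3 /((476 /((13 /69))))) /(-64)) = -1142578125 /977896139128832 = -0.00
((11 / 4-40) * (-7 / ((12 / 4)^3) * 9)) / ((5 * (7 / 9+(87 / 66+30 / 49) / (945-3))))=264785367 / 11878435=22.29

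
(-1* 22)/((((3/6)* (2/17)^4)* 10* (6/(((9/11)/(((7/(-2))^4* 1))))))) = -250563/12005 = -20.87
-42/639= -14/213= -0.07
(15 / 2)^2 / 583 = 225 / 2332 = 0.10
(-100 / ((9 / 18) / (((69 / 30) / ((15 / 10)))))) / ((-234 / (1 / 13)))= 460 / 4563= 0.10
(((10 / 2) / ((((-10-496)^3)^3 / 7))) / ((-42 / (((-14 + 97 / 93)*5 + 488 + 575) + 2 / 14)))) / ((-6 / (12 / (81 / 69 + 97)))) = -3249655 / 416920256628502362433614056448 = -0.00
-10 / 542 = -5 / 271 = -0.02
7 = 7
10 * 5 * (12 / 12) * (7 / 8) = 175 / 4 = 43.75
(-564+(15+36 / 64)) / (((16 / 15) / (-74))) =4870125 / 128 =38047.85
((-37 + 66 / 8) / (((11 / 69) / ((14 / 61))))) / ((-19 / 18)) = 499905 / 12749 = 39.21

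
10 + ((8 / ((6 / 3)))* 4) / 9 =106 / 9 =11.78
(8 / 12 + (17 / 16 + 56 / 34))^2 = 7590025 / 665856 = 11.40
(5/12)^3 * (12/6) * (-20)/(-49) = 625/10584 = 0.06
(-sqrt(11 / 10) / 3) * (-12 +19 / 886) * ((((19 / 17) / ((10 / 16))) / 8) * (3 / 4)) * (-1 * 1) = -201647 * sqrt(110) / 3012400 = -0.70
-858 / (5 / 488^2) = -204327552 / 5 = -40865510.40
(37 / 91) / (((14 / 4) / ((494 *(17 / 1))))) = 47804 / 49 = 975.59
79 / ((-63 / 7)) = -79 / 9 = -8.78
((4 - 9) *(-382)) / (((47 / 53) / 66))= 6681180 / 47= 142152.77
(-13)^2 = 169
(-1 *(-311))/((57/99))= 10263/19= 540.16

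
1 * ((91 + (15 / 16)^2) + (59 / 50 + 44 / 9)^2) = 1668085729 / 12960000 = 128.71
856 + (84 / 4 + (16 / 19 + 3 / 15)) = 83414 / 95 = 878.04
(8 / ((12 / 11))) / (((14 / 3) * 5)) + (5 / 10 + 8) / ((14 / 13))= 1149 / 140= 8.21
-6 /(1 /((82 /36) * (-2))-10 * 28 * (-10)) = -246 /114791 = -0.00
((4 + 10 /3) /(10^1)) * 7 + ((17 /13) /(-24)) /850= 26693 /5200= 5.13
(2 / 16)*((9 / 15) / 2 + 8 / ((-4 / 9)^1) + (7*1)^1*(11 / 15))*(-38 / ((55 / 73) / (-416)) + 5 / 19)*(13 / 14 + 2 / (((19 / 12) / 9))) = -405295.29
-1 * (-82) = 82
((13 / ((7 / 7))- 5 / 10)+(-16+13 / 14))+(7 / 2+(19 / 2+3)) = 94 / 7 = 13.43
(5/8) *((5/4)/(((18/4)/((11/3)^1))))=275/432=0.64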